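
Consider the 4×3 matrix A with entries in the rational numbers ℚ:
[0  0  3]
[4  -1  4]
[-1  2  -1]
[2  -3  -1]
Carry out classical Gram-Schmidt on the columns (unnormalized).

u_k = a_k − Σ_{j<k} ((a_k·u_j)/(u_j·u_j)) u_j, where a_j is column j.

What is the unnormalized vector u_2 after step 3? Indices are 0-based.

u_2 = (3, 7/50, -7/5, -49/50)

Step 1: u_0 = a_0 = (0, 4, -1, 2).
Step 2: u_1 = a_1 − (-4/7)·u_0 = (0, 9/7, 10/7, -13/7).
Step 3: u_2 = a_2 − (5/7)·u_0 − (39/50)·u_1 = (3, 7/50, -7/5, -49/50).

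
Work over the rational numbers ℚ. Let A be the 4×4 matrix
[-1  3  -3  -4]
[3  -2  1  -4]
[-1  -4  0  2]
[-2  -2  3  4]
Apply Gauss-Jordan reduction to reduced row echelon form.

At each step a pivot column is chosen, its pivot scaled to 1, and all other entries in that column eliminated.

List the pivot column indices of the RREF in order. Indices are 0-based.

pivot columns: 0, 1, 2, 3

step 1: normalize row 0 (÷-1) = (1, -3, 3, 4)
  row 1: subtract 3×row0 = (0, 7, -8, -16)
  row 2: subtract -1×row0 = (0, -7, 3, 6)
  row 3: subtract -2×row0 = (0, -8, 9, 12)
step 2: normalize row 1 (÷7) = (0, 1, -8/7, -16/7)
  row 0: subtract -3×row1 = (1, 0, -3/7, -20/7)
  row 2: subtract -7×row1 = (0, 0, -5, -10)
  row 3: subtract -8×row1 = (0, 0, -1/7, -44/7)
step 3: normalize row 2 (÷-5) = (0, 0, 1, 2)
  row 0: subtract -3/7×row2 = (1, 0, 0, -2)
  row 1: subtract -8/7×row2 = (0, 1, 0, 0)
  row 3: subtract -1/7×row2 = (0, 0, 0, -6)
step 4: normalize row 3 (÷-6) = (0, 0, 0, 1)
  row 0: subtract -2×row3 = (1, 0, 0, 0)
  row 2: subtract 2×row3 = (0, 0, 1, 0)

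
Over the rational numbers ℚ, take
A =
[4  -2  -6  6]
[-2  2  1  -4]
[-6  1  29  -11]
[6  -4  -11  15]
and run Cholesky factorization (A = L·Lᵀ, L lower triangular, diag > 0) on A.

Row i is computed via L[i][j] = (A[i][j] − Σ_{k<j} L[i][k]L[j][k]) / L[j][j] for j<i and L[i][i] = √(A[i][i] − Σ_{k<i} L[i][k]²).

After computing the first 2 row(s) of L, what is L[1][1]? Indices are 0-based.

L[1][1] = 1

Step 1: L[0][0] = √(4) = 2.
  L[1][0] = (-2) / L[0][0] = -1.
Step 2: L[1][1] = √(1) = 1.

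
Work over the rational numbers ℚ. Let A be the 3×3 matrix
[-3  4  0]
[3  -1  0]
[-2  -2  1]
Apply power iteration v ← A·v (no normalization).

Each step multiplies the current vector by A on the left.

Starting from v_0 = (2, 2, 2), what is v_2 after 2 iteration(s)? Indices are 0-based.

v_0 = (2, 2, 2).
v_1 = A·v_0 = (2, 4, -6).
v_2 = A·v_1 = (10, 2, -18).

v_2 = (10, 2, -18)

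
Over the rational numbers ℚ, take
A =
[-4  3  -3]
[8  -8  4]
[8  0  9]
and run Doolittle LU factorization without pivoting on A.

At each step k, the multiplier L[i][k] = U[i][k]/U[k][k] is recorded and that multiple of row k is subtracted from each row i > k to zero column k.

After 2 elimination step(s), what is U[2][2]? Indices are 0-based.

U[2][2] = -3

k=0: U[0][0]=-4
  eliminate (1,0): mult=-2, new row 1: (0, -2, -2); set L[1][0]=-2
  eliminate (2,0): mult=-2, new row 2: (0, 6, 3); set L[2][0]=-2
k=1: U[1][1]=-2
  eliminate (2,1): mult=-3, new row 2: (0, 0, -3); set L[2][1]=-3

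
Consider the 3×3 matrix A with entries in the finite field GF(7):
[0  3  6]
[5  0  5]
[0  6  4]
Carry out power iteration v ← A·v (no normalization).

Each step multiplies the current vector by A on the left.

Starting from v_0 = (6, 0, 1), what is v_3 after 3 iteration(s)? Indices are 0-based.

v_0 = (6, 0, 1).
v_1 = A·v_0 = (6, 0, 4).
v_2 = A·v_1 = (3, 1, 2).
v_3 = A·v_2 = (1, 4, 0).

v_3 = (1, 4, 0)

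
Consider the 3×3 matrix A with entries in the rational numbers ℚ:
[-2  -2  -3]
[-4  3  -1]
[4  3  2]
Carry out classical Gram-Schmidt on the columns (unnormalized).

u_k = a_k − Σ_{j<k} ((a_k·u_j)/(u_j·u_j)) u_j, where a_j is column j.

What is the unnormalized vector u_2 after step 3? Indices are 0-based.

u_2 = (-138/97, -23/194, -161/194)

Step 1: u_0 = a_0 = (-2, -4, 4).
Step 2: u_1 = a_1 − (1/9)·u_0 = (-16/9, 31/9, 23/9).
Step 3: u_2 = a_2 − (1/2)·u_0 − (63/194)·u_1 = (-138/97, -23/194, -161/194).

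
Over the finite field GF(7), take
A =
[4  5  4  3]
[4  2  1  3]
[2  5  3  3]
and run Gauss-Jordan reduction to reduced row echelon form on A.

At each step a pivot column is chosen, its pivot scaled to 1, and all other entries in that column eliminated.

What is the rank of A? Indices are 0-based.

rank = 3

[1] R0 /= 4  ⇒  (1, 3, 1, 6)
     R1 -= 4·R0  ⇒  (0, 4, 4, 0)
     R2 -= 2·R0  ⇒  (0, 6, 1, 5)
[2] R1 /= 4  ⇒  (0, 1, 1, 0)
     R0 -= 3·R1  ⇒  (1, 0, 5, 6)
     R2 -= 6·R1  ⇒  (0, 0, 2, 5)
[3] R2 /= 2  ⇒  (0, 0, 1, 6)
     R0 -= 5·R2  ⇒  (1, 0, 0, 4)
     R1 -= 1·R2  ⇒  (0, 1, 0, 1)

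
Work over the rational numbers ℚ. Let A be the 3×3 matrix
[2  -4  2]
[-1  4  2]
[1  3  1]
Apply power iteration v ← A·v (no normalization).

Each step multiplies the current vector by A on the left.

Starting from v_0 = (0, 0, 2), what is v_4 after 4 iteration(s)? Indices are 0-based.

v_0 = (0, 0, 2).
v_1 = A·v_0 = (4, 4, 2).
v_2 = A·v_1 = (-4, 16, 18).
v_3 = A·v_2 = (-36, 104, 62).
v_4 = A·v_3 = (-364, 576, 338).

v_4 = (-364, 576, 338)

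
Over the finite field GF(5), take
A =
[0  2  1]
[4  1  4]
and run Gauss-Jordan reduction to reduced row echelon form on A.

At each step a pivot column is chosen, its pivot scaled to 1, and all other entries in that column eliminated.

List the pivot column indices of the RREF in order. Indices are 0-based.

pivot(0,0): swap R0↔R1
pivot(0,0)=4: scale R0 → (1, 4, 1)
pivot(1,1)=2: scale R1 → (0, 1, 3)
  clear (0,1): R0 −= (4)R1 → (1, 0, 4)

pivot columns: 0, 1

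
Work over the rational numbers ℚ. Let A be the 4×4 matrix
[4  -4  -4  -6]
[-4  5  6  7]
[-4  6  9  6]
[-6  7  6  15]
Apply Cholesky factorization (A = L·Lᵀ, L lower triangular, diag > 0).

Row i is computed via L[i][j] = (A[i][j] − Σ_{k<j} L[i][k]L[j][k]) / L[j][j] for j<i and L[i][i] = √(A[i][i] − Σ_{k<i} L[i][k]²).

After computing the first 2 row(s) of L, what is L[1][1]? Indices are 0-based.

L[1][1] = 1

Step 1: L[0][0] = √(4) = 2.
  L[1][0] = (-4) / L[0][0] = -2.
Step 2: L[1][1] = √(1) = 1.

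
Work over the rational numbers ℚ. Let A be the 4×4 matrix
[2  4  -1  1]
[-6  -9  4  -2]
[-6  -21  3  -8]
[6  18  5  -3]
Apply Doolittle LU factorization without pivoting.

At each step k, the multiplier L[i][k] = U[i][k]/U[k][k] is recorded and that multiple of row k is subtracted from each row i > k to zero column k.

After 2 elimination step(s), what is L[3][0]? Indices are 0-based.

L[3][0] = 3

[col 0] pivot 2
  R1 -= -3*R0 → (0, 3, 1, 1)  (L[1][0] := -3)
  R2 -= -3*R0 → (0, -9, 0, -5)  (L[2][0] := -3)
  R3 -= 3*R0 → (0, 6, 8, -6)  (L[3][0] := 3)
[col 1] pivot 3
  R2 -= -3*R1 → (0, 0, 3, -2)  (L[2][1] := -3)
  R3 -= 2*R1 → (0, 0, 6, -8)  (L[3][1] := 2)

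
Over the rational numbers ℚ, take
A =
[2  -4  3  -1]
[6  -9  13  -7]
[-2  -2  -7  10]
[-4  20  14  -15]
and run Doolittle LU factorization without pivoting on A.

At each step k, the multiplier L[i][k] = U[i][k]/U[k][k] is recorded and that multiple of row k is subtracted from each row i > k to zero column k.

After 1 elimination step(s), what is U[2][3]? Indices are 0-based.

k=0: U[0][0]=2
  eliminate (1,0): mult=3, new row 1: (0, 3, 4, -4); set L[1][0]=3
  eliminate (2,0): mult=-1, new row 2: (0, -6, -4, 9); set L[2][0]=-1
  eliminate (3,0): mult=-2, new row 3: (0, 12, 20, -17); set L[3][0]=-2

U[2][3] = 9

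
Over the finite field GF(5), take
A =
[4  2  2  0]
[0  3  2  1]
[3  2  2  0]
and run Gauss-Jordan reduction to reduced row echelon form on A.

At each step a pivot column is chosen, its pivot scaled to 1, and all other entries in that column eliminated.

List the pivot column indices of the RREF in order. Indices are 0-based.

pivot(0,0)=4: scale R0 → (1, 3, 3, 0)
  clear (2,0): R2 −= (3)R0 → (0, 3, 3, 0)
pivot(1,1)=3: scale R1 → (0, 1, 4, 2)
  clear (0,1): R0 −= (3)R1 → (1, 0, 1, 4)
  clear (2,1): R2 −= (3)R1 → (0, 0, 1, 4)
pivot(2,2)=1: scale R2 → (0, 0, 1, 4)
  clear (0,2): R0 −= (1)R2 → (1, 0, 0, 0)
  clear (1,2): R1 −= (4)R2 → (0, 1, 0, 1)

pivot columns: 0, 1, 2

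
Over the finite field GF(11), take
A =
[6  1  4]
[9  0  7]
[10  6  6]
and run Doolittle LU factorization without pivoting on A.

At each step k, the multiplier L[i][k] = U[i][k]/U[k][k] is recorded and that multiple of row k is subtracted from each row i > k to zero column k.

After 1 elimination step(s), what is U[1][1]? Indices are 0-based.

U[1][1] = 4

Step 1: pivot at (0,0) is 6.
  row1 ← row1 − (7)·row0  ⇒  L[1][0]=7, U row1=(0, 4, 1)
  row2 ← row2 − (9)·row0  ⇒  L[2][0]=9, U row2=(0, 8, 3)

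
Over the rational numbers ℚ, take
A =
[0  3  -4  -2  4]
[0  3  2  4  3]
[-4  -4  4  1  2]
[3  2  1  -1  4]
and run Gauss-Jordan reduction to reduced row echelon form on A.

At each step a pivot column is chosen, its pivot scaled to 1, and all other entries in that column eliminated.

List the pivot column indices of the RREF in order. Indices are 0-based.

pivot columns: 0, 1, 2, 3

pivot(0,0): swap R0↔R2
pivot(0,0)=-4: scale R0 → (1, 1, -1, -1/4, -1/2)
  clear (3,0): R3 −= (3)R0 → (0, -1, 4, -1/4, 11/2)
pivot(1,1)=3: scale R1 → (0, 1, 2/3, 4/3, 1)
  clear (0,1): R0 −= (1)R1 → (1, 0, -5/3, -19/12, -3/2)
  clear (2,1): R2 −= (3)R1 → (0, 0, -6, -6, 1)
  clear (3,1): R3 −= (-1)R1 → (0, 0, 14/3, 13/12, 13/2)
pivot(2,2)=-6: scale R2 → (0, 0, 1, 1, -1/6)
  clear (0,2): R0 −= (-5/3)R2 → (1, 0, 0, 1/12, -16/9)
  clear (1,2): R1 −= (2/3)R2 → (0, 1, 0, 2/3, 10/9)
  clear (3,2): R3 −= (14/3)R2 → (0, 0, 0, -43/12, 131/18)
pivot(3,3)=-43/12: scale R3 → (0, 0, 0, 1, -262/129)
  clear (0,3): R0 −= (1/12)R3 → (1, 0, 0, 0, -415/258)
  clear (1,3): R1 −= (2/3)R3 → (0, 1, 0, 0, 106/43)
  clear (2,3): R2 −= (1)R3 → (0, 0, 1, 0, 481/258)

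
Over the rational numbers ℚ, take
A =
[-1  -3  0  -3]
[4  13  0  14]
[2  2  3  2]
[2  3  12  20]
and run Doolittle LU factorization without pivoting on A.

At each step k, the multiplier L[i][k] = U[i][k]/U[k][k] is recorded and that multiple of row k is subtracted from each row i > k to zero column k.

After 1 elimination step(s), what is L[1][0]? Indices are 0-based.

Step 1: pivot at (0,0) is -1.
  row1 ← row1 − (-4)·row0  ⇒  L[1][0]=-4, U row1=(0, 1, 0, 2)
  row2 ← row2 − (-2)·row0  ⇒  L[2][0]=-2, U row2=(0, -4, 3, -4)
  row3 ← row3 − (-2)·row0  ⇒  L[3][0]=-2, U row3=(0, -3, 12, 14)

L[1][0] = -4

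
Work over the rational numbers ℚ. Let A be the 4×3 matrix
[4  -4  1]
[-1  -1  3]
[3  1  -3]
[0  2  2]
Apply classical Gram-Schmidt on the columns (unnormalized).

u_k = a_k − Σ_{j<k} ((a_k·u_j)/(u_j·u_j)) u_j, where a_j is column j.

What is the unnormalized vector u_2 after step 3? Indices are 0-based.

u_2 = (103/107, 196/107, -72/107, 340/107)

Step 1: u_0 = a_0 = (4, -1, 3, 0).
Step 2: u_1 = a_1 − (-6/13)·u_0 = (-28/13, -19/13, 31/13, 2).
Step 3: u_2 = a_2 − (-4/13)·u_0 − (-63/107)·u_1 = (103/107, 196/107, -72/107, 340/107).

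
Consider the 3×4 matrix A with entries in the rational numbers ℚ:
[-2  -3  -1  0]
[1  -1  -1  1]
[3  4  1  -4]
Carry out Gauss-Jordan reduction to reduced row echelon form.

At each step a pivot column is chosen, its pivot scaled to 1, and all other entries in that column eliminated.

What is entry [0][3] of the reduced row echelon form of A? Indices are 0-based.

M[0][3] = 9

step 1: normalize row 0 (÷-2) = (1, 3/2, 1/2, 0)
  row 1: subtract 1×row0 = (0, -5/2, -3/2, 1)
  row 2: subtract 3×row0 = (0, -1/2, -1/2, -4)
step 2: normalize row 1 (÷-5/2) = (0, 1, 3/5, -2/5)
  row 0: subtract 3/2×row1 = (1, 0, -2/5, 3/5)
  row 2: subtract -1/2×row1 = (0, 0, -1/5, -21/5)
step 3: normalize row 2 (÷-1/5) = (0, 0, 1, 21)
  row 0: subtract -2/5×row2 = (1, 0, 0, 9)
  row 1: subtract 3/5×row2 = (0, 1, 0, -13)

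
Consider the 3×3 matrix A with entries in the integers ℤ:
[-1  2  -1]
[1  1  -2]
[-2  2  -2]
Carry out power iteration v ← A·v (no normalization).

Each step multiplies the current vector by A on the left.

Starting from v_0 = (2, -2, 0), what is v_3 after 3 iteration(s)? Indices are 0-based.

v_3 = (-22, -32, -64)

v_0 = (2, -2, 0).
v_1 = A·v_0 = (-6, 0, -8).
v_2 = A·v_1 = (14, 10, 28).
v_3 = A·v_2 = (-22, -32, -64).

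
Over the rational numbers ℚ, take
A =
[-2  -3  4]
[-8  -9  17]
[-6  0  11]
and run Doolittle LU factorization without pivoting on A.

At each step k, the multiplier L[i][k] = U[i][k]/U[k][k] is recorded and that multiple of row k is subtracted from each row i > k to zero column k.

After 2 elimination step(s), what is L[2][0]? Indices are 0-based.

L[2][0] = 3

k=0: U[0][0]=-2
  eliminate (1,0): mult=4, new row 1: (0, 3, 1); set L[1][0]=4
  eliminate (2,0): mult=3, new row 2: (0, 9, -1); set L[2][0]=3
k=1: U[1][1]=3
  eliminate (2,1): mult=3, new row 2: (0, 0, -4); set L[2][1]=3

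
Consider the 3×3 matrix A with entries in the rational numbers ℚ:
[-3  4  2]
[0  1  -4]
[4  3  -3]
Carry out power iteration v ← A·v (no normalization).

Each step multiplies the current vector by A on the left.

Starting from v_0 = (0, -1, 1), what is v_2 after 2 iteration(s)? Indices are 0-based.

v_0 = (0, -1, 1).
v_1 = A·v_0 = (-2, -5, -6).
v_2 = A·v_1 = (-26, 19, -5).

v_2 = (-26, 19, -5)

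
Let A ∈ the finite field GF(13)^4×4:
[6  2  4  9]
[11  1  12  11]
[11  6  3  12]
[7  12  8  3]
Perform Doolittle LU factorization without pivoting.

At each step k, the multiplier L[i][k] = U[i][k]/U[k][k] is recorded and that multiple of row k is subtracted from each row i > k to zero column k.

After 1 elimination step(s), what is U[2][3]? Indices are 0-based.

U[2][3] = 2

k=0: U[0][0]=6
  eliminate (1,0): mult=4, new row 1: (0, 6, 9, 1); set L[1][0]=4
  eliminate (2,0): mult=4, new row 2: (0, 11, 0, 2); set L[2][0]=4
  eliminate (3,0): mult=12, new row 3: (0, 1, 12, 12); set L[3][0]=12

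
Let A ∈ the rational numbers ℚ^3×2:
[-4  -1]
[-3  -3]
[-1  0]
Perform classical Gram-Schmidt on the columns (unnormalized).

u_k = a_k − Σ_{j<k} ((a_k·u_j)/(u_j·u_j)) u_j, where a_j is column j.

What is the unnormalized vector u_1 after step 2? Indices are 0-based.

Step 1: u_0 = a_0 = (-4, -3, -1).
Step 2: u_1 = a_1 − (1/2)·u_0 = (1, -3/2, 1/2).

u_1 = (1, -3/2, 1/2)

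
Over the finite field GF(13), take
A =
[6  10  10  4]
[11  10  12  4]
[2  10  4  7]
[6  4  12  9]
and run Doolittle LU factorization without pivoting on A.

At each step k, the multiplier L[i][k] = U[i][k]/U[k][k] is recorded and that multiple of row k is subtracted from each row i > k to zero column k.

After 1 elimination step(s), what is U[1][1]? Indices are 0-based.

U[1][1] = 9

Step 1: pivot at (0,0) is 6.
  row1 ← row1 − (4)·row0  ⇒  L[1][0]=4, U row1=(0, 9, 11, 1)
  row2 ← row2 − (9)·row0  ⇒  L[2][0]=9, U row2=(0, 11, 5, 10)
  row3 ← row3 − (1)·row0  ⇒  L[3][0]=1, U row3=(0, 7, 2, 5)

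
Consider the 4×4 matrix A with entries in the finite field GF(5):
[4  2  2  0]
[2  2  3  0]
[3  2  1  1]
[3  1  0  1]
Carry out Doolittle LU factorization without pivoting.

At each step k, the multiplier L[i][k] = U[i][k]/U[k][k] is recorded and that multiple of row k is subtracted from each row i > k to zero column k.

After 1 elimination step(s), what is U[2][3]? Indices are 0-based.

[col 0] pivot 4
  R1 -= 3*R0 → (0, 1, 2, 0)  (L[1][0] := 3)
  R2 -= 2*R0 → (0, 3, 2, 1)  (L[2][0] := 2)
  R3 -= 2*R0 → (0, 2, 1, 1)  (L[3][0] := 2)

U[2][3] = 1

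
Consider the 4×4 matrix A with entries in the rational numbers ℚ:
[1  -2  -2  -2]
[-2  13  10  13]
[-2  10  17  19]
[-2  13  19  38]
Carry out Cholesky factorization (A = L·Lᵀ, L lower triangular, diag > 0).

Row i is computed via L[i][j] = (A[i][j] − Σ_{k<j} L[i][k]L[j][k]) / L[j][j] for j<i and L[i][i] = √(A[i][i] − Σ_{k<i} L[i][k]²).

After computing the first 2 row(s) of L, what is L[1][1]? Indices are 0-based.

L[1][1] = 3

Step 1: L[0][0] = √(1) = 1.
  L[1][0] = (-2) / L[0][0] = -2.
Step 2: L[1][1] = √(9) = 3.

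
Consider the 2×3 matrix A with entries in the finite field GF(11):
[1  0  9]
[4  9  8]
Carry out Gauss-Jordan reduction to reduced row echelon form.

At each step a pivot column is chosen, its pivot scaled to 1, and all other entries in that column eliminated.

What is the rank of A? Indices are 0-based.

rank = 2

step 1: normalize row 0 (÷1) = (1, 0, 9)
  row 1: subtract 4×row0 = (0, 9, 5)
step 2: normalize row 1 (÷9) = (0, 1, 3)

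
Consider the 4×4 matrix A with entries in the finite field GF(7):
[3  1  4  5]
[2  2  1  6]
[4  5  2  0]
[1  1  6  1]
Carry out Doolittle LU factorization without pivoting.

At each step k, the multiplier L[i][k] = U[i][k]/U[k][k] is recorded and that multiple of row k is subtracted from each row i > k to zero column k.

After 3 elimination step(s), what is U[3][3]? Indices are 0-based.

U[3][3] = 5

[col 0] pivot 3
  R1 -= 3*R0 → (0, 6, 3, 5)  (L[1][0] := 3)
  R2 -= 6*R0 → (0, 6, 6, 5)  (L[2][0] := 6)
  R3 -= 5*R0 → (0, 3, 0, 4)  (L[3][0] := 5)
[col 1] pivot 6
  R2 -= 1*R1 → (0, 0, 3, 0)  (L[2][1] := 1)
  R3 -= 4*R1 → (0, 0, 2, 5)  (L[3][1] := 4)
[col 2] pivot 3
  R3 -= 3*R2 → (0, 0, 0, 5)  (L[3][2] := 3)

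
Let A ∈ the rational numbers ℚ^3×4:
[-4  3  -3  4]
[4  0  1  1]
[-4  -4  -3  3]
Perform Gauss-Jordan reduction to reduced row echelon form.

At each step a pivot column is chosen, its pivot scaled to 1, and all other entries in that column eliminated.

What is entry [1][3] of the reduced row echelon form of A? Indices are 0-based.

step 1: normalize row 0 (÷-4) = (1, -3/4, 3/4, -1)
  row 1: subtract 4×row0 = (0, 3, -2, 5)
  row 2: subtract -4×row0 = (0, -7, 0, -1)
step 2: normalize row 1 (÷3) = (0, 1, -2/3, 5/3)
  row 0: subtract -3/4×row1 = (1, 0, 1/4, 1/4)
  row 2: subtract -7×row1 = (0, 0, -14/3, 32/3)
step 3: normalize row 2 (÷-14/3) = (0, 0, 1, -16/7)
  row 0: subtract 1/4×row2 = (1, 0, 0, 23/28)
  row 1: subtract -2/3×row2 = (0, 1, 0, 1/7)

M[1][3] = 1/7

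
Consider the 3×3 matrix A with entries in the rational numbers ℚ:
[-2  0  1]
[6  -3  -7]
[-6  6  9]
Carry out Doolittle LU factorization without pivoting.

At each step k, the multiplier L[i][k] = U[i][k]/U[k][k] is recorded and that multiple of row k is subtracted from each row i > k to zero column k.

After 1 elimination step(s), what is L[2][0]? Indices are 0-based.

L[2][0] = 3

Step 1: pivot at (0,0) is -2.
  row1 ← row1 − (-3)·row0  ⇒  L[1][0]=-3, U row1=(0, -3, -4)
  row2 ← row2 − (3)·row0  ⇒  L[2][0]=3, U row2=(0, 6, 6)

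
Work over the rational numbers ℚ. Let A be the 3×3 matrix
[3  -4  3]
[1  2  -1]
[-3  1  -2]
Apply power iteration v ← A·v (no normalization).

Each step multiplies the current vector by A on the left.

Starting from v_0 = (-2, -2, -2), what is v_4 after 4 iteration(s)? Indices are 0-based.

v_4 = (172, 220, -248)

v_0 = (-2, -2, -2).
v_1 = A·v_0 = (-4, -4, 8).
v_2 = A·v_1 = (28, -20, -8).
v_3 = A·v_2 = (140, -4, -88).
v_4 = A·v_3 = (172, 220, -248).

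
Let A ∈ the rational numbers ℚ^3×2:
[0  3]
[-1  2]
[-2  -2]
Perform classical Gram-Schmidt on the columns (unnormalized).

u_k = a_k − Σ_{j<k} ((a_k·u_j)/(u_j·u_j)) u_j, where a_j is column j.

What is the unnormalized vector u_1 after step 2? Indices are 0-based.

u_1 = (3, 12/5, -6/5)

Step 1: u_0 = a_0 = (0, -1, -2).
Step 2: u_1 = a_1 − (2/5)·u_0 = (3, 12/5, -6/5).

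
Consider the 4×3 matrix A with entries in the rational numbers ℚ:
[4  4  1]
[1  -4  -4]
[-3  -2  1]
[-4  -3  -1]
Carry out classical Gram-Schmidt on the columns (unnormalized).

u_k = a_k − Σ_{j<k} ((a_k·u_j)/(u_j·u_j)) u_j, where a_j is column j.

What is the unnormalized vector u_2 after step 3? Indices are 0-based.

u_2 = (-13/165, 1/30, 313/330, -43/55)

Step 1: u_0 = a_0 = (4, 1, -3, -4).
Step 2: u_1 = a_1 − (5/7)·u_0 = (8/7, -33/7, 1/7, -1/7).
Step 3: u_2 = a_2 − (1/42)·u_0 − (142/165)·u_1 = (-13/165, 1/30, 313/330, -43/55).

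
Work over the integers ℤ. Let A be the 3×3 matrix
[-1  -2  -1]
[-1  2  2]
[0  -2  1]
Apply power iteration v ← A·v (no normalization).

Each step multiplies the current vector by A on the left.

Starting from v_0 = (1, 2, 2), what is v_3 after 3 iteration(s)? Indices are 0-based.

v_0 = (1, 2, 2).
v_1 = A·v_0 = (-7, 7, -2).
v_2 = A·v_1 = (-5, 17, -16).
v_3 = A·v_2 = (-13, 7, -50).

v_3 = (-13, 7, -50)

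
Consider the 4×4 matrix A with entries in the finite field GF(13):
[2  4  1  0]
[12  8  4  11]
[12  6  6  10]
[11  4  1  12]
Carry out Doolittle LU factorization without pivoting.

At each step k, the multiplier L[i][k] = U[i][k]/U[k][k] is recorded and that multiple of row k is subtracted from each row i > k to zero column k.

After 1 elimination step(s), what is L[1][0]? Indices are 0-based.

L[1][0] = 6

Step 1: pivot at (0,0) is 2.
  row1 ← row1 − (6)·row0  ⇒  L[1][0]=6, U row1=(0, 10, 11, 11)
  row2 ← row2 − (6)·row0  ⇒  L[2][0]=6, U row2=(0, 8, 0, 10)
  row3 ← row3 − (12)·row0  ⇒  L[3][0]=12, U row3=(0, 8, 2, 12)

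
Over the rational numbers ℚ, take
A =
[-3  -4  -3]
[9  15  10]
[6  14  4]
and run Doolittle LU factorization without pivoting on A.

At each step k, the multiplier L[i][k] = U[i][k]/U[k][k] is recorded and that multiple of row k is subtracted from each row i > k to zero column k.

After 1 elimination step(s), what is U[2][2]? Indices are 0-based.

U[2][2] = -2

[col 0] pivot -3
  R1 -= -3*R0 → (0, 3, 1)  (L[1][0] := -3)
  R2 -= -2*R0 → (0, 6, -2)  (L[2][0] := -2)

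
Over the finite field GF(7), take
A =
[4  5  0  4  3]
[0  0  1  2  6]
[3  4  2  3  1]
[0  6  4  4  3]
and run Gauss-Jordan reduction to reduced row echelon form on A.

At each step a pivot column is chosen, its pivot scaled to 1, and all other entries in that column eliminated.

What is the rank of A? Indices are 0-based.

rank = 4

pivot(0,0)=4: scale R0 → (1, 3, 0, 1, 6)
  clear (2,0): R2 −= (3)R0 → (0, 2, 2, 0, 4)
pivot(1,1): swap R1↔R2
pivot(1,1)=2: scale R1 → (0, 1, 1, 0, 2)
  clear (0,1): R0 −= (3)R1 → (1, 0, 4, 1, 0)
  clear (3,1): R3 −= (6)R1 → (0, 0, 5, 4, 5)
pivot(2,2)=1: scale R2 → (0, 0, 1, 2, 6)
  clear (0,2): R0 −= (4)R2 → (1, 0, 0, 0, 4)
  clear (1,2): R1 −= (1)R2 → (0, 1, 0, 5, 3)
  clear (3,2): R3 −= (5)R2 → (0, 0, 0, 1, 3)
pivot(3,3)=1: scale R3 → (0, 0, 0, 1, 3)
  clear (1,3): R1 −= (5)R3 → (0, 1, 0, 0, 2)
  clear (2,3): R2 −= (2)R3 → (0, 0, 1, 0, 0)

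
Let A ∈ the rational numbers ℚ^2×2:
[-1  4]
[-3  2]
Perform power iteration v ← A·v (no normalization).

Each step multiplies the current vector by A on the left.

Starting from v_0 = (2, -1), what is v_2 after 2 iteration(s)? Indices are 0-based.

v_0 = (2, -1).
v_1 = A·v_0 = (-6, -8).
v_2 = A·v_1 = (-26, 2).

v_2 = (-26, 2)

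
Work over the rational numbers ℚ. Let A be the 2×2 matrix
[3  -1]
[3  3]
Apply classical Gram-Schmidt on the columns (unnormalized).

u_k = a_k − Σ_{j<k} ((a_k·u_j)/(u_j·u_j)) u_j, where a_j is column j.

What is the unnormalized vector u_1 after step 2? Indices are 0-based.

u_1 = (-2, 2)

Step 1: u_0 = a_0 = (3, 3).
Step 2: u_1 = a_1 − (1/3)·u_0 = (-2, 2).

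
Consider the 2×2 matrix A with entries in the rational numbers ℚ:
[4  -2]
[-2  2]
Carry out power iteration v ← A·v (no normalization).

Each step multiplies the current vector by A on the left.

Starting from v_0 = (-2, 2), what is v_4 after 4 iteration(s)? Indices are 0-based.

v_4 = (-1760, 1088)

v_0 = (-2, 2).
v_1 = A·v_0 = (-12, 8).
v_2 = A·v_1 = (-64, 40).
v_3 = A·v_2 = (-336, 208).
v_4 = A·v_3 = (-1760, 1088).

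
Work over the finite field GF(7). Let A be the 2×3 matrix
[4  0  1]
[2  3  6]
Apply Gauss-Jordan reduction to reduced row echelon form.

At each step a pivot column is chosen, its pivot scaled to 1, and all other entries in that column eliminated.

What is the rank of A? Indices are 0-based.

rank = 2

step 1: normalize row 0 (÷4) = (1, 0, 2)
  row 1: subtract 2×row0 = (0, 3, 2)
step 2: normalize row 1 (÷3) = (0, 1, 3)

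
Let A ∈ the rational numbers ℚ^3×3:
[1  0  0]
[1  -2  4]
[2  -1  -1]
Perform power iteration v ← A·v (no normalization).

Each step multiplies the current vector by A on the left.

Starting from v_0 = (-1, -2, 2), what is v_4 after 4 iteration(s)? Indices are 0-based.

v_0 = (-1, -2, 2).
v_1 = A·v_0 = (-1, 11, -2).
v_2 = A·v_1 = (-1, -31, -11).
v_3 = A·v_2 = (-1, 17, 40).
v_4 = A·v_3 = (-1, 125, -59).

v_4 = (-1, 125, -59)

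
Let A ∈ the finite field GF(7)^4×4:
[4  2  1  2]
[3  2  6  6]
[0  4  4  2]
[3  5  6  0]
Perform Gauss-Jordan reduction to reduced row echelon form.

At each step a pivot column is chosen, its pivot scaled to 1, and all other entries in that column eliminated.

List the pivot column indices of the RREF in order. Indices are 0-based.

pivot columns: 0, 1, 2, 3

step 1: normalize row 0 (÷4) = (1, 4, 2, 4)
  row 1: subtract 3×row0 = (0, 4, 0, 1)
  row 3: subtract 3×row0 = (0, 0, 0, 2)
step 2: normalize row 1 (÷4) = (0, 1, 0, 2)
  row 0: subtract 4×row1 = (1, 0, 2, 3)
  row 2: subtract 4×row1 = (0, 0, 4, 1)
step 3: normalize row 2 (÷4) = (0, 0, 1, 2)
  row 0: subtract 2×row2 = (1, 0, 0, 6)
step 4: normalize row 3 (÷2) = (0, 0, 0, 1)
  row 0: subtract 6×row3 = (1, 0, 0, 0)
  row 1: subtract 2×row3 = (0, 1, 0, 0)
  row 2: subtract 2×row3 = (0, 0, 1, 0)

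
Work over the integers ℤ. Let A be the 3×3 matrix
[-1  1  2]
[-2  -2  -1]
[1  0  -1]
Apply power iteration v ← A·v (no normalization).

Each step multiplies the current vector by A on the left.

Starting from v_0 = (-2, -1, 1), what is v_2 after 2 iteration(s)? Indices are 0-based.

v_0 = (-2, -1, 1).
v_1 = A·v_0 = (3, 5, -3).
v_2 = A·v_1 = (-4, -13, 6).

v_2 = (-4, -13, 6)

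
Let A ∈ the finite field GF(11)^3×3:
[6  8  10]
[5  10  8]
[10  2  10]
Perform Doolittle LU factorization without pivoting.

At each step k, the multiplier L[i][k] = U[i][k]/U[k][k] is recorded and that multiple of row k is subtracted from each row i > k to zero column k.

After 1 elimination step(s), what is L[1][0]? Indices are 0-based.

L[1][0] = 10

Step 1: pivot at (0,0) is 6.
  row1 ← row1 − (10)·row0  ⇒  L[1][0]=10, U row1=(0, 7, 7)
  row2 ← row2 − (9)·row0  ⇒  L[2][0]=9, U row2=(0, 7, 8)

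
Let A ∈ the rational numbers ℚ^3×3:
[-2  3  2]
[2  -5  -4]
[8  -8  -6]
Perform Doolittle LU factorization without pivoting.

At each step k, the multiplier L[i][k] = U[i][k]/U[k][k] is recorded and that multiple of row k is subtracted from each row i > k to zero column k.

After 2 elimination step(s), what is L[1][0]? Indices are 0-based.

Step 1: pivot at (0,0) is -2.
  row1 ← row1 − (-1)·row0  ⇒  L[1][0]=-1, U row1=(0, -2, -2)
  row2 ← row2 − (-4)·row0  ⇒  L[2][0]=-4, U row2=(0, 4, 2)
Step 2: pivot at (1,1) is -2.
  row2 ← row2 − (-2)·row1  ⇒  L[2][1]=-2, U row2=(0, 0, -2)

L[1][0] = -1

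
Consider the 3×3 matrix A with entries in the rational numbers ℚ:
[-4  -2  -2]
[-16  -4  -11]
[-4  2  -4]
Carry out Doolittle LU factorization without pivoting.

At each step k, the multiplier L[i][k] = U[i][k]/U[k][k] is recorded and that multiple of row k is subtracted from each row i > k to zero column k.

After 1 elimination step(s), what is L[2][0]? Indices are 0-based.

k=0: U[0][0]=-4
  eliminate (1,0): mult=4, new row 1: (0, 4, -3); set L[1][0]=4
  eliminate (2,0): mult=1, new row 2: (0, 4, -2); set L[2][0]=1

L[2][0] = 1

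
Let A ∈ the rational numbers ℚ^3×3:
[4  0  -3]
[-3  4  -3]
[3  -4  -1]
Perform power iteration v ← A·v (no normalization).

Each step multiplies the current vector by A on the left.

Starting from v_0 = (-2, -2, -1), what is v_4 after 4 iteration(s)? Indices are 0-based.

v_4 = (115, 1237, -817)

v_0 = (-2, -2, -1).
v_1 = A·v_0 = (-5, 1, 3).
v_2 = A·v_1 = (-29, 10, -22).
v_3 = A·v_2 = (-50, 193, -105).
v_4 = A·v_3 = (115, 1237, -817).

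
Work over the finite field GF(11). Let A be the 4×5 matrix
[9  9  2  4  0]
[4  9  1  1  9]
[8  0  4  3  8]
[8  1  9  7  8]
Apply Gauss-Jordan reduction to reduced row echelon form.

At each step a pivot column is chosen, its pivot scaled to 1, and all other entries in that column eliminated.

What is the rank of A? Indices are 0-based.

step 1: normalize row 0 (÷9) = (1, 1, 10, 9, 0)
  row 1: subtract 4×row0 = (0, 5, 5, 9, 9)
  row 2: subtract 8×row0 = (0, 3, 1, 8, 8)
  row 3: subtract 8×row0 = (0, 4, 6, 1, 8)
step 2: normalize row 1 (÷5) = (0, 1, 1, 4, 4)
  row 0: subtract 1×row1 = (1, 0, 9, 5, 7)
  row 2: subtract 3×row1 = (0, 0, 9, 7, 7)
  row 3: subtract 4×row1 = (0, 0, 2, 7, 3)
step 3: normalize row 2 (÷9) = (0, 0, 1, 2, 2)
  row 0: subtract 9×row2 = (1, 0, 0, 9, 0)
  row 1: subtract 1×row2 = (0, 1, 0, 2, 2)
  row 3: subtract 2×row2 = (0, 0, 0, 3, 10)
step 4: normalize row 3 (÷3) = (0, 0, 0, 1, 7)
  row 0: subtract 9×row3 = (1, 0, 0, 0, 3)
  row 1: subtract 2×row3 = (0, 1, 0, 0, 10)
  row 2: subtract 2×row3 = (0, 0, 1, 0, 10)

rank = 4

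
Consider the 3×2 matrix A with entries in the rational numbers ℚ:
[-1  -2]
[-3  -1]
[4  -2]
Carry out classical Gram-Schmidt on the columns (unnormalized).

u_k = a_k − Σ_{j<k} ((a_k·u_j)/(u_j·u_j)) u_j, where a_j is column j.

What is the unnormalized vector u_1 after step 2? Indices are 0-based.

u_1 = (-55/26, -35/26, -20/13)

Step 1: u_0 = a_0 = (-1, -3, 4).
Step 2: u_1 = a_1 − (-3/26)·u_0 = (-55/26, -35/26, -20/13).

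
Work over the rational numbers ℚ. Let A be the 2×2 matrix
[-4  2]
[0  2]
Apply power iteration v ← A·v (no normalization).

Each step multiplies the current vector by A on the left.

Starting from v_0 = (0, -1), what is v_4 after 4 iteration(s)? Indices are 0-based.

v_4 = (80, -16)

v_0 = (0, -1).
v_1 = A·v_0 = (-2, -2).
v_2 = A·v_1 = (4, -4).
v_3 = A·v_2 = (-24, -8).
v_4 = A·v_3 = (80, -16).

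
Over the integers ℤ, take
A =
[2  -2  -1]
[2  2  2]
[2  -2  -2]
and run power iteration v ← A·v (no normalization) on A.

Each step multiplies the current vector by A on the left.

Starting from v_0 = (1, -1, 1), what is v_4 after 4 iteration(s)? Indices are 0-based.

v_4 = (-76, -52, -52)

v_0 = (1, -1, 1).
v_1 = A·v_0 = (3, 2, 2).
v_2 = A·v_1 = (0, 14, -2).
v_3 = A·v_2 = (-26, 24, -24).
v_4 = A·v_3 = (-76, -52, -52).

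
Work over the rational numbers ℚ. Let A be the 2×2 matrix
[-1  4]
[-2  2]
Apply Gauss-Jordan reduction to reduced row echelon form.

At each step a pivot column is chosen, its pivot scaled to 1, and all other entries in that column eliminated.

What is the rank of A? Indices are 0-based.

rank = 2

step 1: normalize row 0 (÷-1) = (1, -4)
  row 1: subtract -2×row0 = (0, -6)
step 2: normalize row 1 (÷-6) = (0, 1)
  row 0: subtract -4×row1 = (1, 0)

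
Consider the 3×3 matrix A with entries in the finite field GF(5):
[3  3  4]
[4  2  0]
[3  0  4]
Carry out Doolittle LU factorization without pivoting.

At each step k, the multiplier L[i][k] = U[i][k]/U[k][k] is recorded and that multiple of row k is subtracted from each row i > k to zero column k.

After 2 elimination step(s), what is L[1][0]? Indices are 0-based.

[col 0] pivot 3
  R1 -= 3*R0 → (0, 3, 3)  (L[1][0] := 3)
  R2 -= 1*R0 → (0, 2, 0)  (L[2][0] := 1)
[col 1] pivot 3
  R2 -= 4*R1 → (0, 0, 3)  (L[2][1] := 4)

L[1][0] = 3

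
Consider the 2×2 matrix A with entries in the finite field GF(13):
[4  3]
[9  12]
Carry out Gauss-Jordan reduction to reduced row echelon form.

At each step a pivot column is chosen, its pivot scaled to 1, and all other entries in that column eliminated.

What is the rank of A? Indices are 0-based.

rank = 2

pivot(0,0)=4: scale R0 → (1, 4)
  clear (1,0): R1 −= (9)R0 → (0, 2)
pivot(1,1)=2: scale R1 → (0, 1)
  clear (0,1): R0 −= (4)R1 → (1, 0)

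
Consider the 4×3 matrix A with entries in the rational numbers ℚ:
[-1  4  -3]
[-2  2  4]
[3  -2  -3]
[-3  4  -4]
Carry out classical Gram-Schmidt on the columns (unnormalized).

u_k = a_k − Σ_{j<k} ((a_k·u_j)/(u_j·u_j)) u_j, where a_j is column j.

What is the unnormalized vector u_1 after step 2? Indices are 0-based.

u_1 = (66/23, -6/23, 32/23, 14/23)

Step 1: u_0 = a_0 = (-1, -2, 3, -3).
Step 2: u_1 = a_1 − (-26/23)·u_0 = (66/23, -6/23, 32/23, 14/23).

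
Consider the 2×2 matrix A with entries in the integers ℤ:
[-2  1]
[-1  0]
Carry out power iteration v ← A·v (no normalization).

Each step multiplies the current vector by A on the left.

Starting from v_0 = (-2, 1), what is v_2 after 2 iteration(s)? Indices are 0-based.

v_0 = (-2, 1).
v_1 = A·v_0 = (5, 2).
v_2 = A·v_1 = (-8, -5).

v_2 = (-8, -5)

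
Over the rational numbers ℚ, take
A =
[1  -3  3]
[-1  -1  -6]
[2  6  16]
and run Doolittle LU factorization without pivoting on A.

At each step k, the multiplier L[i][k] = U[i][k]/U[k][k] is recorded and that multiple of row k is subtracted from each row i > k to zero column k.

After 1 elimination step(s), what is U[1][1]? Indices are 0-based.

U[1][1] = -4

k=0: U[0][0]=1
  eliminate (1,0): mult=-1, new row 1: (0, -4, -3); set L[1][0]=-1
  eliminate (2,0): mult=2, new row 2: (0, 12, 10); set L[2][0]=2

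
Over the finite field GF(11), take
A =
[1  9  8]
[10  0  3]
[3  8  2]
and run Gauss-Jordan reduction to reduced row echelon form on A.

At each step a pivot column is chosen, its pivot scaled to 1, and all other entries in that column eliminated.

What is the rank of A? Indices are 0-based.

rank = 2

[1] R0 /= 1  ⇒  (1, 9, 8)
     R1 -= 10·R0  ⇒  (0, 9, 0)
     R2 -= 3·R0  ⇒  (0, 3, 0)
[2] R1 /= 9  ⇒  (0, 1, 0)
     R0 -= 9·R1  ⇒  (1, 0, 8)
     R2 -= 3·R1  ⇒  (0, 0, 0)
column 2 empty below row 2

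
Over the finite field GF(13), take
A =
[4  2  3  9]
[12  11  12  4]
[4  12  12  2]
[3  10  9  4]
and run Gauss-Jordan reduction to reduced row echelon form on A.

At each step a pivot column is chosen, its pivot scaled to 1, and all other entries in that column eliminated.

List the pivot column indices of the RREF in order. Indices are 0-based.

[1] R0 /= 4  ⇒  (1, 7, 4, 12)
     R1 -= 12·R0  ⇒  (0, 5, 3, 3)
     R2 -= 4·R0  ⇒  (0, 10, 9, 6)
     R3 -= 3·R0  ⇒  (0, 2, 10, 7)
[2] R1 /= 5  ⇒  (0, 1, 11, 11)
     R0 -= 7·R1  ⇒  (1, 0, 5, 0)
     R2 -= 10·R1  ⇒  (0, 0, 3, 0)
     R3 -= 2·R1  ⇒  (0, 0, 1, 11)
[3] R2 /= 3  ⇒  (0, 0, 1, 0)
     R0 -= 5·R2  ⇒  (1, 0, 0, 0)
     R1 -= 11·R2  ⇒  (0, 1, 0, 11)
     R3 -= 1·R2  ⇒  (0, 0, 0, 11)
[4] R3 /= 11  ⇒  (0, 0, 0, 1)
     R1 -= 11·R3  ⇒  (0, 1, 0, 0)

pivot columns: 0, 1, 2, 3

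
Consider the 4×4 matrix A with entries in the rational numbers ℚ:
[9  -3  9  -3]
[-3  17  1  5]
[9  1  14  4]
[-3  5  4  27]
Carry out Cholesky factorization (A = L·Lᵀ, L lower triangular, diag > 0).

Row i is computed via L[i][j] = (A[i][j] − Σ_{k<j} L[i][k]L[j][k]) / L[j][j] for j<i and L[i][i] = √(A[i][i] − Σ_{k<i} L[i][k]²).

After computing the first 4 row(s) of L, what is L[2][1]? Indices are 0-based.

L[2][1] = 1

Step 1: L[0][0] = √(9) = 3.
  L[1][0] = (-3) / L[0][0] = -1.
Step 2: L[1][1] = √(16) = 4.
  L[2][0] = (9) / L[0][0] = 3.
  L[2][1] = (4) / L[1][1] = 1.
Step 3: L[2][2] = √(4) = 2.
  L[3][0] = (-3) / L[0][0] = -1.
  L[3][1] = (4) / L[1][1] = 1.
  L[3][2] = (6) / L[2][2] = 3.
Step 4: L[3][3] = √(16) = 4.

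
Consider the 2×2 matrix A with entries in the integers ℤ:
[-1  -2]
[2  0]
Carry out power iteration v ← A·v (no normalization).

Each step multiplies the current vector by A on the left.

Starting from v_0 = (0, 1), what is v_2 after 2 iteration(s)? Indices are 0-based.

v_2 = (2, -4)

v_0 = (0, 1).
v_1 = A·v_0 = (-2, 0).
v_2 = A·v_1 = (2, -4).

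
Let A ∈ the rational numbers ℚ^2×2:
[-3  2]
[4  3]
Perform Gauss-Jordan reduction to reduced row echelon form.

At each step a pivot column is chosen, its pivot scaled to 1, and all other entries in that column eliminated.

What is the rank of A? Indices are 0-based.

rank = 2

step 1: normalize row 0 (÷-3) = (1, -2/3)
  row 1: subtract 4×row0 = (0, 17/3)
step 2: normalize row 1 (÷17/3) = (0, 1)
  row 0: subtract -2/3×row1 = (1, 0)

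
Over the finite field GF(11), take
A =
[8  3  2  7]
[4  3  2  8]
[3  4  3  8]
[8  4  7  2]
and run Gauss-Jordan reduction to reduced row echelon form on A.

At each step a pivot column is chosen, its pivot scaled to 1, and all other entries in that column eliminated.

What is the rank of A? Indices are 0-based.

pivot(0,0)=8: scale R0 → (1, 10, 3, 5)
  clear (1,0): R1 −= (4)R0 → (0, 7, 1, 10)
  clear (2,0): R2 −= (3)R0 → (0, 7, 5, 4)
  clear (3,0): R3 −= (8)R0 → (0, 1, 5, 6)
pivot(1,1)=7: scale R1 → (0, 1, 8, 3)
  clear (0,1): R0 −= (10)R1 → (1, 0, 0, 8)
  clear (2,1): R2 −= (7)R1 → (0, 0, 4, 5)
  clear (3,1): R3 −= (1)R1 → (0, 0, 8, 3)
pivot(2,2)=4: scale R2 → (0, 0, 1, 4)
  clear (1,2): R1 −= (8)R2 → (0, 1, 0, 4)
  clear (3,2): R3 −= (8)R2 → (0, 0, 0, 4)
pivot(3,3)=4: scale R3 → (0, 0, 0, 1)
  clear (0,3): R0 −= (8)R3 → (1, 0, 0, 0)
  clear (1,3): R1 −= (4)R3 → (0, 1, 0, 0)
  clear (2,3): R2 −= (4)R3 → (0, 0, 1, 0)

rank = 4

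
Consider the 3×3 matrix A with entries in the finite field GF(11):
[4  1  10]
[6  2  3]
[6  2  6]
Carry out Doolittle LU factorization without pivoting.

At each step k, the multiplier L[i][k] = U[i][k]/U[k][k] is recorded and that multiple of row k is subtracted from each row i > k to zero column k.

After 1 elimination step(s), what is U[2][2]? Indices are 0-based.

[col 0] pivot 4
  R1 -= 7*R0 → (0, 6, 10)  (L[1][0] := 7)
  R2 -= 7*R0 → (0, 6, 2)  (L[2][0] := 7)

U[2][2] = 2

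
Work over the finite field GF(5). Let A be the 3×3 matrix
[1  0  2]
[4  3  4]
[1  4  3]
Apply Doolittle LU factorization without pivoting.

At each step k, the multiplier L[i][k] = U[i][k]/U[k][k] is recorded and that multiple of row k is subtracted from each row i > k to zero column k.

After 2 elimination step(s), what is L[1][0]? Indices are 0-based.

k=0: U[0][0]=1
  eliminate (1,0): mult=4, new row 1: (0, 3, 1); set L[1][0]=4
  eliminate (2,0): mult=1, new row 2: (0, 4, 1); set L[2][0]=1
k=1: U[1][1]=3
  eliminate (2,1): mult=3, new row 2: (0, 0, 3); set L[2][1]=3

L[1][0] = 4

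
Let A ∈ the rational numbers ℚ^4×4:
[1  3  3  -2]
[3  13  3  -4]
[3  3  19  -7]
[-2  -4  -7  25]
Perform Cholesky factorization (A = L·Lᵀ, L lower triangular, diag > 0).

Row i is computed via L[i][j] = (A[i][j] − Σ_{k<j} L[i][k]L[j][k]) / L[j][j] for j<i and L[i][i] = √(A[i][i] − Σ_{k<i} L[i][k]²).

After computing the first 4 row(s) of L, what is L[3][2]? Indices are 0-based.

Step 1: L[0][0] = √(1) = 1.
  L[1][0] = (3) / L[0][0] = 3.
Step 2: L[1][1] = √(4) = 2.
  L[2][0] = (3) / L[0][0] = 3.
  L[2][1] = (-6) / L[1][1] = -3.
Step 3: L[2][2] = √(1) = 1.
  L[3][0] = (-2) / L[0][0] = -2.
  L[3][1] = (2) / L[1][1] = 1.
  L[3][2] = (2) / L[2][2] = 2.
Step 4: L[3][3] = √(16) = 4.

L[3][2] = 2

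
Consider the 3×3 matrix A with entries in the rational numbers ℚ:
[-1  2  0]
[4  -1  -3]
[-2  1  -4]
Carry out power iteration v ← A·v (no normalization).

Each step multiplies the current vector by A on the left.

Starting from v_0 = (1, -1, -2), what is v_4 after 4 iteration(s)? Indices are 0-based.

v_0 = (1, -1, -2).
v_1 = A·v_0 = (-3, 11, 5).
v_2 = A·v_1 = (25, -38, -3).
v_3 = A·v_2 = (-101, 147, -76).
v_4 = A·v_3 = (395, -323, 653).

v_4 = (395, -323, 653)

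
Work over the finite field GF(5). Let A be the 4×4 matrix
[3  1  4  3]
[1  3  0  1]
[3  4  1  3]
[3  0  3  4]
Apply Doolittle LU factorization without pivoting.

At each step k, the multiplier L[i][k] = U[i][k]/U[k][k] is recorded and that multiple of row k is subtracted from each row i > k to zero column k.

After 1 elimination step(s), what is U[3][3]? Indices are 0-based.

U[3][3] = 1

Step 1: pivot at (0,0) is 3.
  row1 ← row1 − (2)·row0  ⇒  L[1][0]=2, U row1=(0, 1, 2, 0)
  row2 ← row2 − (1)·row0  ⇒  L[2][0]=1, U row2=(0, 3, 2, 0)
  row3 ← row3 − (1)·row0  ⇒  L[3][0]=1, U row3=(0, 4, 4, 1)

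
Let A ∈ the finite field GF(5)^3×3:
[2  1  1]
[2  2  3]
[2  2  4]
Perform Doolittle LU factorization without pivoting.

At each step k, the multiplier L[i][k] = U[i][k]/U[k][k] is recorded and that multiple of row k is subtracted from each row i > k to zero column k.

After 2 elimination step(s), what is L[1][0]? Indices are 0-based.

k=0: U[0][0]=2
  eliminate (1,0): mult=1, new row 1: (0, 1, 2); set L[1][0]=1
  eliminate (2,0): mult=1, new row 2: (0, 1, 3); set L[2][0]=1
k=1: U[1][1]=1
  eliminate (2,1): mult=1, new row 2: (0, 0, 1); set L[2][1]=1

L[1][0] = 1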